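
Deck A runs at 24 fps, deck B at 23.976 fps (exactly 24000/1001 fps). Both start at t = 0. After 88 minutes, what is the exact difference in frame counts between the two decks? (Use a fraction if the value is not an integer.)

88 min = 5280 s.
A emits 24 × 5280 = 126720 frames; B emits 24000/1001 × 5280 = 11520000/91.
Difference = 11520/91 frames (≈ 126.5934); B is behind A.

11520/91 frames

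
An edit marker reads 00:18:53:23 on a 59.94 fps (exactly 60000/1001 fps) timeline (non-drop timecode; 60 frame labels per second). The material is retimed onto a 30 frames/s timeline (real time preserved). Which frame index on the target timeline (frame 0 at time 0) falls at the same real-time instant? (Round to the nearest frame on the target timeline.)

frame 34036

Source frame index: (0×3600 + 18×60 + 53) × 60 + 23 = 68003.
Real time: 68003 / (60000/1001) = 68071003/60000 s.
Target frame: (68071003/60000) × (30) = 68071003/2000 ≈ 34035.501 → 34036.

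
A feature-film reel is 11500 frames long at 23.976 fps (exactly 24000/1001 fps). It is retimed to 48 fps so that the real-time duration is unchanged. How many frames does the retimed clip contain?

23023 frames

Target frames = source frames × (target rate / source rate) = 11500 × (48)/(24000/1001) = 11500 × 1001/500 = 23023.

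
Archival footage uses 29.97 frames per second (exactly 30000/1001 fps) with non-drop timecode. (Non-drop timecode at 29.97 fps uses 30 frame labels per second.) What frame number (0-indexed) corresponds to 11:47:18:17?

frame 1273157

Total seconds to the label: (11 × 3600 + 47 × 60 + 18) = 42438.
Frame index = 42438 × 30 + 17 = 1273157.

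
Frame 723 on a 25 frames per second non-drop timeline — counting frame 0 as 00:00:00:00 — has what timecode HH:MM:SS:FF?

723 ÷ 25 = 28 full seconds, remainder 23 frames.
28 s = 0 h 0 min 28 s.
Timecode: 00:00:28:23.

00:00:28:23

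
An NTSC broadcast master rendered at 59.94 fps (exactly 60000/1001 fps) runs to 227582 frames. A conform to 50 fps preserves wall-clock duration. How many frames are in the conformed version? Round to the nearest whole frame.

189841 frames

Frames at target rate = 227582 × (50) / (60000/1001) = 113904791/600 ≈ 189841.318.
Nearest whole frame: 189841.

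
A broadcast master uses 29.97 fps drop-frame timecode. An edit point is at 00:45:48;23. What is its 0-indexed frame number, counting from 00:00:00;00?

Complete 10-minute blocks: 4, each 17982 frames → 71928.
Remaining 5 whole minutes in the current block: 1800 + 4 × 1798 = 8992 frames.
Within the current minute: 48 × 30 + 23 − 2 = 1461 (labels ;00/;01 skipped at this minute). Total = 71928 + 8992 + 1461 = 82381.

82381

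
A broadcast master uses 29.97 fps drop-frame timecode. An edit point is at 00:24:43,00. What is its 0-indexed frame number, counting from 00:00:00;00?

44446

As if non-drop at 30 labels/s: (0 × 3600 + 24 × 60 + 43) × 30 + 0 = 44490.
Minute boundaries passed: 24; those not divisible by 10: 24 − 2 = 22; dropped labels = 2 × 22 = 44.
Actual frame index = 44490 − 44 = 44446.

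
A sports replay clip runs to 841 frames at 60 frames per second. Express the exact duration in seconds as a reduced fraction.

Running time = 841 ÷ (60) = 841 × 1/60 = 841/60 s.

841/60 seconds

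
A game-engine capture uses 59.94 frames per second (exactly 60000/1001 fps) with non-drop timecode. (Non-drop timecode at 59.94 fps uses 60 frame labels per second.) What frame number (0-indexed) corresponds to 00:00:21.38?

frame 1298

Total seconds to the label: (0 × 3600 + 0 × 60 + 21) = 21.
Frame index = 21 × 60 + 38 = 1298.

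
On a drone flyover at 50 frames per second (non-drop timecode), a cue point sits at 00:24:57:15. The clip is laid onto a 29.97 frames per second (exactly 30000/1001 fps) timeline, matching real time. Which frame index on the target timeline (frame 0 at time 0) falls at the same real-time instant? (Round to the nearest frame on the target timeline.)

Source frame index: (0×3600 + 24×60 + 57) × 50 + 15 = 74865.
Real time: 74865 / (50) = 14973/10 s.
Target frame: (14973/10) × (30000/1001) = 6417000/143 ≈ 44874.126 → 44874.

frame 44874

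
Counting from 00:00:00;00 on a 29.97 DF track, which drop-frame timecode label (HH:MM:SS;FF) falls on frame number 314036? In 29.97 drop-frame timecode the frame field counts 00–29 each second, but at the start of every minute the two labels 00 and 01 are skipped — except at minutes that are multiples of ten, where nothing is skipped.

Ten DF minutes hold 17982 frames, so frame 314036 lies in block 17 (frames 305694–323675) with 8342 frames into that block.
The block's first minute is 1800 frames and the rest 1798 each; 8342 frames reaches minute 4, so 17 × 18 + 4 × 2 = 314 labels have been skipped so far.
Adding those back, label number 314036 + 314 = 314350 at 30 labels/s is 10478 s + 10 f = 2 h 54 min 38 s frame 10, i.e. 02:54:38;10.

02:54:38;10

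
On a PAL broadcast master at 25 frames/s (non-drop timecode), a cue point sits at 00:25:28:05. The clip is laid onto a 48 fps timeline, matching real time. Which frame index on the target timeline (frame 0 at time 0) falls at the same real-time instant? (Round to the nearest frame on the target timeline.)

frame 73354

Source frame index: (0×3600 + 25×60 + 28) × 25 + 5 = 38205.
Real time: 38205 / (25) = 7641/5 s.
Target frame: (7641/5) × (48) = 366768/5 ≈ 73353.600 → 73354.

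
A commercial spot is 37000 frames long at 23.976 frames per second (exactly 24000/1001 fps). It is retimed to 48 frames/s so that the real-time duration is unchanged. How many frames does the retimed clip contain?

Target frames = source frames × (target rate / source rate) = 37000 × (48)/(24000/1001) = 37000 × 1001/500 = 74074.

74074 frames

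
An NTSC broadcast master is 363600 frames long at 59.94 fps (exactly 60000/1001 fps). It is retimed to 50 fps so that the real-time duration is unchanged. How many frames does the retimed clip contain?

Target frames = source frames × (target rate / source rate) = 363600 × (50)/(60000/1001) = 363600 × 1001/1200 = 303303.

303303 frames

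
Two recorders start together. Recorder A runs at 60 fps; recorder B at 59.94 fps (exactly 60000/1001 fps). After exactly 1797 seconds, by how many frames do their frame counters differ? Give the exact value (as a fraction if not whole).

107820/1001 frames

A emits 60 × 1797 = 107820 frames; B emits 60000/1001 × 1797 = 107820000/1001.
Difference = 107820/1001 frames (≈ 107.7123); B is behind A.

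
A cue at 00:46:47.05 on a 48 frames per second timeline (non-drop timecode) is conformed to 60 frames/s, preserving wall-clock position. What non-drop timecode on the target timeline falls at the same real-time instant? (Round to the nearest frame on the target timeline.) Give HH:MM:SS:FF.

00:46:47:06

Source frame index: (0×3600 + 46×60 + 47) × 48 + 5 = 134741.
Real time: 134741 / (48) = 134741/48 s.
Target frame: (134741/48) × (60) = 673705/4 ≈ 168426.250 → 168426.
At 60 labels/s: frame 168426 → 00:46:47:06.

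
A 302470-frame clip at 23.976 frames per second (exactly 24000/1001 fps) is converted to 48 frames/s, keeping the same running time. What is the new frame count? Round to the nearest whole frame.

605545 frames

Frames at target rate = 302470 × (48) / (24000/1001) = 30277247/50 ≈ 605544.940.
Nearest whole frame: 605545.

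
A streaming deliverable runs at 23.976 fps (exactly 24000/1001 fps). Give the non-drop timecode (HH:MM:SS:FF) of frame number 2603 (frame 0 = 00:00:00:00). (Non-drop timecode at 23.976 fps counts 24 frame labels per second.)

00:01:48:11

2603 ÷ 24 = 108 full seconds, remainder 11 frames.
108 s = 0 h 1 min 48 s.
Timecode: 00:01:48:11.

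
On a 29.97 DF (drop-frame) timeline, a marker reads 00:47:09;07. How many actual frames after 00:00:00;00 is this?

84791

As if non-drop at 30 labels/s: (0 × 3600 + 47 × 60 + 9) × 30 + 7 = 84877.
Minute boundaries passed: 47; those not divisible by 10: 47 − 4 = 43; dropped labels = 2 × 43 = 86.
Actual frame index = 84877 − 86 = 84791.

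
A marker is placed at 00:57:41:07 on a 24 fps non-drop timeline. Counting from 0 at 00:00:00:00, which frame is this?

Total seconds to the label: (0 × 3600 + 57 × 60 + 41) = 3461.
Frame index = 3461 × 24 + 7 = 83071.

83071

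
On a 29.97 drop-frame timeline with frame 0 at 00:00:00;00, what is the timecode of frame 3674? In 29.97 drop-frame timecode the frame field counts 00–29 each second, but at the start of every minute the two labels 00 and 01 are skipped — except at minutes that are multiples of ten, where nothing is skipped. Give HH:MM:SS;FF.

00:02:02;18

Each 10-minute DF block holds 10 × 60 × 30 − 9 × 2 = 17982 frames. 3674 ÷ 17982 → 0 full blocks, remainder 3674.
Within the partial block the first minute is 1800 frames and each further minute 1798, so 2 further minute boundaries passed. Total skipped labels = 18 × 0 + 2 × 2 = 4.
Non-drop label index = 3674 + 4 = 3678; at 30 labels/s that is 00:02:02:18, i.e. DF 00:02:02;18.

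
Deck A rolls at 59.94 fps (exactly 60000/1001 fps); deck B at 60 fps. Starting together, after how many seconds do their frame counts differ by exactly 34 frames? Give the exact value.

17017/30 seconds

The gap grows by |60 − 60000/1001| = 60/1001 frames per second.
Time for a 34-frame gap: 34 ÷ (60/1001) = 17017/30 s.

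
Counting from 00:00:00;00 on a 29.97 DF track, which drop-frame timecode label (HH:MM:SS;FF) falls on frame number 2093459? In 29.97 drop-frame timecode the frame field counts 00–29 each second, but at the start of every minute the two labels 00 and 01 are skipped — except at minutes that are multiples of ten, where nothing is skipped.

19:24:11;25

Each 10-minute DF block holds 10 × 60 × 30 − 9 × 2 = 17982 frames. 2093459 ÷ 17982 → 116 full blocks, remainder 7547.
Within the partial block the first minute is 1800 frames and each further minute 1798, so 4 further minute boundaries passed. Total skipped labels = 18 × 116 + 2 × 4 = 2096.
Non-drop label index = 2093459 + 2096 = 2095555; at 30 labels/s that is 19:24:11:25, i.e. DF 19:24:11;25.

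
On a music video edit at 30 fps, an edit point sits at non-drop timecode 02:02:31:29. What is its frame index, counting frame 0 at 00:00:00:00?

220559

Total seconds to the label: (2 × 3600 + 2 × 60 + 31) = 7351.
Frame index = 7351 × 30 + 29 = 220559.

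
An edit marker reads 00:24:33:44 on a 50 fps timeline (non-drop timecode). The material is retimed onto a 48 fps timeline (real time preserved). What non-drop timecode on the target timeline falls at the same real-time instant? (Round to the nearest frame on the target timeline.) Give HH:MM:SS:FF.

00:24:33:42

Source frame index: (0×3600 + 24×60 + 33) × 50 + 44 = 73694.
Real time: 73694 / (50) = 36847/25 s.
Target frame: (36847/25) × (48) = 1768656/25 ≈ 70746.240 → 70746.
At 48 labels/s: frame 70746 → 00:24:33:42.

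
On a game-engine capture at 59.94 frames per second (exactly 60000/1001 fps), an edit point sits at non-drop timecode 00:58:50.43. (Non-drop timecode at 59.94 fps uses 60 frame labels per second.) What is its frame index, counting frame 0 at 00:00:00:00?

Total seconds to the label: (0 × 3600 + 58 × 60 + 50) = 3530.
Frame index = 3530 × 60 + 43 = 211843.

211843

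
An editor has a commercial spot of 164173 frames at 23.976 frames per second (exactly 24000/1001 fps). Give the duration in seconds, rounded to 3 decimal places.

6847.382 seconds

Running time = 164173 × 1001/24000 = 164337173/24000 s ≈ 6847.382 s.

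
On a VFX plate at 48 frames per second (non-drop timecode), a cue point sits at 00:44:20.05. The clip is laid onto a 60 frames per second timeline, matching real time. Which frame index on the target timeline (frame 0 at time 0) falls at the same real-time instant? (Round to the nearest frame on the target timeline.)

Source frame index: (0×3600 + 44×60 + 20) × 48 + 5 = 127685.
Real time: 127685 / (48) = 127685/48 s.
Target frame: (127685/48) × (60) = 638425/4 ≈ 159606.250 → 159606.

frame 159606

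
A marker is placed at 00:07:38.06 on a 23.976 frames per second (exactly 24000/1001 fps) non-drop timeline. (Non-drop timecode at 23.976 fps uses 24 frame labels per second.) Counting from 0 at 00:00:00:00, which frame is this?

10998

Total seconds to the label: (0 × 3600 + 7 × 60 + 38) = 458.
Frame index = 458 × 24 + 6 = 10998.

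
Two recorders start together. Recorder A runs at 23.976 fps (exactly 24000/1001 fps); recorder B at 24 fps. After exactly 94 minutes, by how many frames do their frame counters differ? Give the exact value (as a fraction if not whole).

135360/1001 frames

94 min = 5640 s.
A emits 24000/1001 × 5640 = 135360000/1001 frames; B emits 24 × 5640 = 135360.
Difference = 135360/1001 frames (≈ 135.2248); B is ahead of A.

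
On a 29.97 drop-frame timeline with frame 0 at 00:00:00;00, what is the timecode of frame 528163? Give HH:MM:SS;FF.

Ten DF minutes hold 17982 frames, so frame 528163 lies in block 29 (frames 521478–539459) with 6685 frames into that block.
The block's first minute is 1800 frames and the rest 1798 each; 6685 frames reaches minute 3, so 29 × 18 + 3 × 2 = 528 labels have been skipped so far.
Adding those back, label number 528163 + 528 = 528691 at 30 labels/s is 17623 s + 1 f = 4 h 53 min 43 s frame 1, i.e. 04:53:43;01.

04:53:43;01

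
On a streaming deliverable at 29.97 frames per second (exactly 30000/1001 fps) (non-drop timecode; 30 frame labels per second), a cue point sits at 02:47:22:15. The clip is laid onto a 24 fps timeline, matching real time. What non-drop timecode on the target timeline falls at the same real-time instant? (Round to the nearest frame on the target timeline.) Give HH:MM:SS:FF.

Source frame index: (2×3600 + 47×60 + 22) × 30 + 15 = 301275.
Real time: 301275 / (30000/1001) = 4021017/400 s.
Target frame: (4021017/400) × (24) = 12063051/50 ≈ 241261.020 → 241261.
At 24 labels/s: frame 241261 → 02:47:32:13.

02:47:32:13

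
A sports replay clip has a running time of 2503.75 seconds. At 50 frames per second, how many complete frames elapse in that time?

125187 frames

Frames = 2503.75 × 50 = 250375/2 ≈ 125187.5000.
Complete frames: 125187.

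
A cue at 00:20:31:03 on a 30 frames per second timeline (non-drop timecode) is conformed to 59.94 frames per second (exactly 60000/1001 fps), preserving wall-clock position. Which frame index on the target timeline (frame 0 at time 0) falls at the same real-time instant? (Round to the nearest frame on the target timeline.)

frame 73792

Source frame index: (0×3600 + 20×60 + 31) × 30 + 3 = 36933.
Real time: 36933 / (30) = 12311/10 s.
Target frame: (12311/10) × (60000/1001) = 5682000/77 ≈ 73792.208 → 73792.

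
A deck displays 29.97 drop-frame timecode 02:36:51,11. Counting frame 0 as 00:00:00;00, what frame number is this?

As if non-drop at 30 labels/s: (2 × 3600 + 36 × 60 + 51) × 30 + 11 = 282341.
Minute boundaries passed: 156; those not divisible by 10: 156 − 15 = 141; dropped labels = 2 × 141 = 282.
Actual frame index = 282341 − 282 = 282059.

282059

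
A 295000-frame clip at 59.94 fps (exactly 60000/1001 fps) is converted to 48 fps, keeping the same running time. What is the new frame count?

Target frames = source frames × (target rate / source rate) = 295000 × (48)/(60000/1001) = 295000 × 1001/1250 = 236236.

236236 frames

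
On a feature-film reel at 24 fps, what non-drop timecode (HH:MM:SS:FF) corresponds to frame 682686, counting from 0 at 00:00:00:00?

682686 ÷ 24 = 28445 full seconds, remainder 6 frames.
28445 s = 7 h 54 min 5 s.
Timecode: 07:54:05:06.

07:54:05:06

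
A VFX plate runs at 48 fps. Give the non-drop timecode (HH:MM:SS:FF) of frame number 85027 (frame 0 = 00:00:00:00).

85027 ÷ 48 = 1771 full seconds, remainder 19 frames.
1771 s = 0 h 29 min 31 s.
Timecode: 00:29:31:19.

00:29:31:19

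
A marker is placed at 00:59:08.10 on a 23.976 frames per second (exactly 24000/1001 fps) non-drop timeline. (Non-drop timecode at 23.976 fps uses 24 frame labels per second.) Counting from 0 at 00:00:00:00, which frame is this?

85162

Total seconds to the label: (0 × 3600 + 59 × 60 + 8) = 3548.
Frame index = 3548 × 24 + 10 = 85162.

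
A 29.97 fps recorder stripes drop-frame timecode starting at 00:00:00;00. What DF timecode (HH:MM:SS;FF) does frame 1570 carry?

00:00:52;10

Ten DF minutes hold 17982 frames, so frame 1570 lies in block 0 (frames 0–17981) with 1570 frames into that block.
The block's first minute is 1800 frames and the rest 1798 each; 1570 frames reaches minute 0, so 0 × 18 + 0 × 2 = 0 labels have been skipped so far.
Adding those back, label number 1570 + 0 = 1570 at 30 labels/s is 52 s + 10 f = 0 h 0 min 52 s frame 10, i.e. 00:00:52;10.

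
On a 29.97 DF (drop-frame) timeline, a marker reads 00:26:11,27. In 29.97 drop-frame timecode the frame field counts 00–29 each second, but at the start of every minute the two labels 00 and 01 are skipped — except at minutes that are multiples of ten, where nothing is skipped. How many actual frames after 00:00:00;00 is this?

47109

Complete 10-minute blocks: 2, each 17982 frames → 35964.
Remaining 6 whole minutes in the current block: 1800 + 5 × 1798 = 10790 frames.
Within the current minute: 11 × 30 + 27 − 2 = 355 (labels ;00/;01 skipped at this minute). Total = 35964 + 10790 + 355 = 47109.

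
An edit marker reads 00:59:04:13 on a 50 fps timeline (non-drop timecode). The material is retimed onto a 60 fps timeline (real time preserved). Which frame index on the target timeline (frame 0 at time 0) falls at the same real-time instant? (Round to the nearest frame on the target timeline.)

frame 212656

Source frame index: (0×3600 + 59×60 + 4) × 50 + 13 = 177213.
Real time: 177213 / (50) = 177213/50 s.
Target frame: (177213/50) × (60) = 1063278/5 ≈ 212655.600 → 212656.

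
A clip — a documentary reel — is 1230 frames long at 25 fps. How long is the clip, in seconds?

Running time = 1230 / (25) = 49.2 s.

49.2 seconds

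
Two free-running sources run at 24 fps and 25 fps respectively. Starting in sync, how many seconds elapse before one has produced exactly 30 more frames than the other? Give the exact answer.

The gap grows by |25 − 24| = 1 frame per second.
Time for a 30-frame gap: 30 ÷ (1) = 30 s.

30 seconds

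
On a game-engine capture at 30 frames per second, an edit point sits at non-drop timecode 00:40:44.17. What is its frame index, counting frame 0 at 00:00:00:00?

73337

Total seconds to the label: (0 × 3600 + 40 × 60 + 44) = 2444.
Frame index = 2444 × 30 + 17 = 73337.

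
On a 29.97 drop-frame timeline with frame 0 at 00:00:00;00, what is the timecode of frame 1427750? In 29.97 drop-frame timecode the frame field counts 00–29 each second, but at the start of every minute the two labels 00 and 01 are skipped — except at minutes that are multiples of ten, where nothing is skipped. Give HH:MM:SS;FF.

13:13:59;08

Ten DF minutes hold 17982 frames, so frame 1427750 lies in block 79 (frames 1420578–1438559) with 7172 frames into that block.
The block's first minute is 1800 frames and the rest 1798 each; 7172 frames reaches minute 3, so 79 × 18 + 3 × 2 = 1428 labels have been skipped so far.
Adding those back, label number 1427750 + 1428 = 1429178 at 30 labels/s is 47639 s + 8 f = 13 h 13 min 59 s frame 8, i.e. 13:13:59;08.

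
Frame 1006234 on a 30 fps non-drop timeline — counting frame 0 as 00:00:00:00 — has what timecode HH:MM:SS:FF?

1006234 ÷ 30 = 33541 full seconds, remainder 4 frames.
33541 s = 9 h 19 min 1 s.
Timecode: 09:19:01:04.

09:19:01:04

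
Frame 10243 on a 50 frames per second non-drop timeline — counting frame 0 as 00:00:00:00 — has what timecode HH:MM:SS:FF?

00:03:24:43

10243 ÷ 50 = 204 full seconds, remainder 43 frames.
204 s = 0 h 3 min 24 s.
Timecode: 00:03:24:43.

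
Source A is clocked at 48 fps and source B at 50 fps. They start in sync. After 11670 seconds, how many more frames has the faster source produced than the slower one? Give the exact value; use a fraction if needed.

A emits 48 × 11670 = 560160 frames; B emits 50 × 11670 = 583500.
Difference = 23340 frames; B is ahead of A.

23340 frames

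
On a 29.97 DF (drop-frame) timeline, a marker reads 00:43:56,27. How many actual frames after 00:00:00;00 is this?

79029

As if non-drop at 30 labels/s: (0 × 3600 + 43 × 60 + 56) × 30 + 27 = 79107.
Minute boundaries passed: 43; those not divisible by 10: 43 − 4 = 39; dropped labels = 2 × 39 = 78.
Actual frame index = 79107 − 78 = 79029.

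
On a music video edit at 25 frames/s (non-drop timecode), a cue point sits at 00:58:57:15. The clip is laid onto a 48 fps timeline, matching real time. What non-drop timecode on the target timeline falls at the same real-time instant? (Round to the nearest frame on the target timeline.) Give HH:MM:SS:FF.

00:58:57:29

Source frame index: (0×3600 + 58×60 + 57) × 25 + 15 = 88440.
Real time: 88440 / (25) = 17688/5 s.
Target frame: (17688/5) × (48) = 849024/5 ≈ 169804.800 → 169805.
At 48 labels/s: frame 169805 → 00:58:57:29.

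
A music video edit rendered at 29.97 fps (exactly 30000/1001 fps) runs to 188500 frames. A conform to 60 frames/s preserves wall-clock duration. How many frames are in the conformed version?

377377 frames

Target frames = source frames × (target rate / source rate) = 188500 × (60)/(30000/1001) = 188500 × 1001/500 = 377377.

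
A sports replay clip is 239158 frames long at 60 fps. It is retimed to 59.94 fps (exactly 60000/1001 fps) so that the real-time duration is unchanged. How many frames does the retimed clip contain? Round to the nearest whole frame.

Frames at target rate = 239158 × (60000/1001) / (60) = 239158000/1001 ≈ 238919.081.
Nearest whole frame: 238919.

238919 frames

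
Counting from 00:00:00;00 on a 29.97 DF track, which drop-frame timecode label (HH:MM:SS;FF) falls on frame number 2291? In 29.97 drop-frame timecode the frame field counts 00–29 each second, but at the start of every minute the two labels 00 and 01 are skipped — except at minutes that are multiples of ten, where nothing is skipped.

Ten DF minutes hold 17982 frames, so frame 2291 lies in block 0 (frames 0–17981) with 2291 frames into that block.
The block's first minute is 1800 frames and the rest 1798 each; 2291 frames reaches minute 1, so 0 × 18 + 1 × 2 = 2 labels have been skipped so far.
Adding those back, label number 2291 + 2 = 2293 at 30 labels/s is 76 s + 13 f = 0 h 1 min 16 s frame 13, i.e. 00:01:16;13.

00:01:16;13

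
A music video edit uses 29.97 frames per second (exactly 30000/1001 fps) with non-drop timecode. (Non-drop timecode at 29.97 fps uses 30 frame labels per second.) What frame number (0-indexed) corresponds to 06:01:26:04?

frame 650584

Total seconds to the label: (6 × 3600 + 1 × 60 + 26) = 21686.
Frame index = 21686 × 30 + 4 = 650584.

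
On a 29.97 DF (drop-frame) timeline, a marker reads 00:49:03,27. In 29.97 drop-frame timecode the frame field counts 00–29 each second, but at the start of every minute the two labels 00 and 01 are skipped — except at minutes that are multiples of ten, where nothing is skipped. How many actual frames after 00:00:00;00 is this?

As if non-drop at 30 labels/s: (0 × 3600 + 49 × 60 + 3) × 30 + 27 = 88317.
Minute boundaries passed: 49; those not divisible by 10: 49 − 4 = 45; dropped labels = 2 × 45 = 90.
Actual frame index = 88317 − 90 = 88227.

88227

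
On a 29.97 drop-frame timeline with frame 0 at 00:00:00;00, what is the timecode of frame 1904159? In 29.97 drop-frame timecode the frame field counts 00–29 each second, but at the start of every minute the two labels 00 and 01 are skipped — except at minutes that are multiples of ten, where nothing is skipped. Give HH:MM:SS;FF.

17:38:55;15

Ten DF minutes hold 17982 frames, so frame 1904159 lies in block 105 (frames 1888110–1906091) with 16049 frames into that block.
The block's first minute is 1800 frames and the rest 1798 each; 16049 frames reaches minute 8, so 105 × 18 + 8 × 2 = 1906 labels have been skipped so far.
Adding those back, label number 1904159 + 1906 = 1906065 at 30 labels/s is 63535 s + 15 f = 17 h 38 min 55 s frame 15, i.e. 17:38:55;15.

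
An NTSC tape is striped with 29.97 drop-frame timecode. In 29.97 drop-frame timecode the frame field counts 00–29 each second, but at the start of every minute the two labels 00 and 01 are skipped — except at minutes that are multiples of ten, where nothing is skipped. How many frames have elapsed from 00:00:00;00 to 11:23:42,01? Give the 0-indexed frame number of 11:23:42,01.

Complete 10-minute blocks: 68, each 17982 frames → 1222776.
Remaining 3 whole minutes in the current block: 1800 + 2 × 1798 = 5396 frames.
Within the current minute: 42 × 30 + 1 − 2 = 1259 (labels ;00/;01 skipped at this minute). Total = 1222776 + 5396 + 1259 = 1229431.

1229431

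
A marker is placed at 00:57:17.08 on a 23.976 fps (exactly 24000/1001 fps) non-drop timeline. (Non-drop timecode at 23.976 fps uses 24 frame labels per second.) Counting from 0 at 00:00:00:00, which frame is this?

82496

Total seconds to the label: (0 × 3600 + 57 × 60 + 17) = 3437.
Frame index = 3437 × 24 + 8 = 82496.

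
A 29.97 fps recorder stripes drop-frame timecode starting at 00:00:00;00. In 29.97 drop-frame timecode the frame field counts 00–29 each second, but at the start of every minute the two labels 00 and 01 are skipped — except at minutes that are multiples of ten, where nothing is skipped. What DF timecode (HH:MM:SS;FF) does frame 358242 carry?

Each 10-minute DF block holds 10 × 60 × 30 − 9 × 2 = 17982 frames. 358242 ÷ 17982 → 19 full blocks, remainder 16584.
Within the partial block the first minute is 1800 frames and each further minute 1798, so 9 further minute boundaries passed. Total skipped labels = 18 × 19 + 2 × 9 = 360.
Non-drop label index = 358242 + 360 = 358602; at 30 labels/s that is 03:19:13:12, i.e. DF 03:19:13;12.

03:19:13;12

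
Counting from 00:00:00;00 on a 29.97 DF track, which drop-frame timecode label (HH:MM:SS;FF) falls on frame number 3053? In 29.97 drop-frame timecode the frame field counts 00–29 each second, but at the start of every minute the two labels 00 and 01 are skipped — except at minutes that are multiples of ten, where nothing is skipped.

Each 10-minute DF block holds 10 × 60 × 30 − 9 × 2 = 17982 frames. 3053 ÷ 17982 → 0 full blocks, remainder 3053.
Within the partial block the first minute is 1800 frames and each further minute 1798, so 1 further minute boundary passed. Total skipped labels = 18 × 0 + 2 × 1 = 2.
Non-drop label index = 3053 + 2 = 3055; at 30 labels/s that is 00:01:41:25, i.e. DF 00:01:41;25.

00:01:41;25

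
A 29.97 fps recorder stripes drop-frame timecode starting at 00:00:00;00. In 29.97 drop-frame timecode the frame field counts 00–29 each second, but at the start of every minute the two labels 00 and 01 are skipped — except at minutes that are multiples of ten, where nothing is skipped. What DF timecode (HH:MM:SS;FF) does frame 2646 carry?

Ten DF minutes hold 17982 frames, so frame 2646 lies in block 0 (frames 0–17981) with 2646 frames into that block.
The block's first minute is 1800 frames and the rest 1798 each; 2646 frames reaches minute 1, so 0 × 18 + 1 × 2 = 2 labels have been skipped so far.
Adding those back, label number 2646 + 2 = 2648 at 30 labels/s is 88 s + 8 f = 0 h 1 min 28 s frame 8, i.e. 00:01:28;08.

00:01:28;08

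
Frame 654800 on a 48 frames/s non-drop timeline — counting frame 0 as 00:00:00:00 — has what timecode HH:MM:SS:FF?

654800 ÷ 48 = 13641 full seconds, remainder 32 frames.
13641 s = 3 h 47 min 21 s.
Timecode: 03:47:21:32.

03:47:21:32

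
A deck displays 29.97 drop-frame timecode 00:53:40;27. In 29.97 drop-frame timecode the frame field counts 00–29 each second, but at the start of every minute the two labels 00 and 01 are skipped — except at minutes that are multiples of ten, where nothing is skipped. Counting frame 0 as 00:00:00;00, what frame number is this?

Complete 10-minute blocks: 5, each 17982 frames → 89910.
Remaining 3 whole minutes in the current block: 1800 + 2 × 1798 = 5396 frames.
Within the current minute: 40 × 30 + 27 − 2 = 1225 (labels ;00/;01 skipped at this minute). Total = 89910 + 5396 + 1225 = 96531.

96531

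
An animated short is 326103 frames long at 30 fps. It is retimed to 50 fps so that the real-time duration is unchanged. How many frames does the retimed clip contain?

543505 frames

Target frames = source frames × (target rate / source rate) = 326103 × (50)/(30) = 326103 × 5/3 = 543505.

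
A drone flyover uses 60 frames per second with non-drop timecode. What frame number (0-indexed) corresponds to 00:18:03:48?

65028

Total seconds to the label: (0 × 3600 + 18 × 60 + 3) = 1083.
Frame index = 1083 × 60 + 48 = 65028.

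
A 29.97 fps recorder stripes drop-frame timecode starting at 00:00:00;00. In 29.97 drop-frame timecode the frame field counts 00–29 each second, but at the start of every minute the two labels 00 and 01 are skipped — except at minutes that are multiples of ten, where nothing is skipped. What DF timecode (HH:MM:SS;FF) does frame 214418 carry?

01:59:14;14

Each 10-minute DF block holds 10 × 60 × 30 − 9 × 2 = 17982 frames. 214418 ÷ 17982 → 11 full blocks, remainder 16616.
Within the partial block the first minute is 1800 frames and each further minute 1798, so 9 further minute boundaries passed. Total skipped labels = 18 × 11 + 2 × 9 = 216.
Non-drop label index = 214418 + 216 = 214634; at 30 labels/s that is 01:59:14:14, i.e. DF 01:59:14;14.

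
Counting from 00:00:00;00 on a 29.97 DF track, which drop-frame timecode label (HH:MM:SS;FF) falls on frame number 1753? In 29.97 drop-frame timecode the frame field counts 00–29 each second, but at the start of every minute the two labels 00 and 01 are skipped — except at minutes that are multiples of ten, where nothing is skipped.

Ten DF minutes hold 17982 frames, so frame 1753 lies in block 0 (frames 0–17981) with 1753 frames into that block.
The block's first minute is 1800 frames and the rest 1798 each; 1753 frames reaches minute 0, so 0 × 18 + 0 × 2 = 0 labels have been skipped so far.
Adding those back, label number 1753 + 0 = 1753 at 30 labels/s is 58 s + 13 f = 0 h 0 min 58 s frame 13, i.e. 00:00:58;13.

00:00:58;13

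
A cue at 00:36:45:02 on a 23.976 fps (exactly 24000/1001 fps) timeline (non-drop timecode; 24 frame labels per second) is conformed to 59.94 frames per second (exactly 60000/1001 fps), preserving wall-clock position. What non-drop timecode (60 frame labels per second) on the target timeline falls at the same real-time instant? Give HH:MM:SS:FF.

Source frame index: (0×3600 + 36×60 + 45) × 24 + 2 = 52922.
Real time: 52922 / (24000/1001) = 26487461/12000 s.
Target frame: (26487461/12000) × (60000/1001) = 132305.
At 60 labels/s: frame 132305 → 00:36:45:05.

00:36:45:05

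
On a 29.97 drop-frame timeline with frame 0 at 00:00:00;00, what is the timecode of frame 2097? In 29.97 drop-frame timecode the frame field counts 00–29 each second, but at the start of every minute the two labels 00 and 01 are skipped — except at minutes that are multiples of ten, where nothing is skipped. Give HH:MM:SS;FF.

00:01:09;29

Ten DF minutes hold 17982 frames, so frame 2097 lies in block 0 (frames 0–17981) with 2097 frames into that block.
The block's first minute is 1800 frames and the rest 1798 each; 2097 frames reaches minute 1, so 0 × 18 + 1 × 2 = 2 labels have been skipped so far.
Adding those back, label number 2097 + 2 = 2099 at 30 labels/s is 69 s + 29 f = 0 h 1 min 9 s frame 29, i.e. 00:01:09;29.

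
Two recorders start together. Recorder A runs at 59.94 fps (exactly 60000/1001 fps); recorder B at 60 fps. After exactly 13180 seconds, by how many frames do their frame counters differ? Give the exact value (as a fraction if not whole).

A emits 60000/1001 × 13180 = 790800000/1001 frames; B emits 60 × 13180 = 790800.
Difference = 790800/1001 frames (≈ 790.0100); B is ahead of A.

790800/1001 frames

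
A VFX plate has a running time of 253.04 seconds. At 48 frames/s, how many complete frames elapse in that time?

12145 frames

Frames = 253.04 × 48 = 303648/25 ≈ 12145.9200.
Complete frames: 12145.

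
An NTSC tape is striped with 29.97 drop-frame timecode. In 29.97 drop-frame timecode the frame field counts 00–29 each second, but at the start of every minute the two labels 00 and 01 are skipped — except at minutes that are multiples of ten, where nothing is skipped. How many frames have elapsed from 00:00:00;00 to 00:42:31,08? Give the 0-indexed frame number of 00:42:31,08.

As if non-drop at 30 labels/s: (0 × 3600 + 42 × 60 + 31) × 30 + 8 = 76538.
Minute boundaries passed: 42; those not divisible by 10: 42 − 4 = 38; dropped labels = 2 × 38 = 76.
Actual frame index = 76538 − 76 = 76462.

76462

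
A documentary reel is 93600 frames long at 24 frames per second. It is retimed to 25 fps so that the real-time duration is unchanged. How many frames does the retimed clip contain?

Target frames = source frames × (target rate / source rate) = 93600 × (25)/(24) = 93600 × 25/24 = 97500.

97500 frames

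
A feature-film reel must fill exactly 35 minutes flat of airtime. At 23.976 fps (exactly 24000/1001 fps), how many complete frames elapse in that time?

50349 frames

35 min = 2100 s.
Frames = 2100 × 24000/1001 = 7200000/143 ≈ 50349.6503.
Complete frames: 50349.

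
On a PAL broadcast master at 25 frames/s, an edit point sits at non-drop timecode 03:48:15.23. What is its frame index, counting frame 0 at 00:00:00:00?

342398

Total seconds to the label: (3 × 3600 + 48 × 60 + 15) = 13695.
Frame index = 13695 × 25 + 23 = 342398.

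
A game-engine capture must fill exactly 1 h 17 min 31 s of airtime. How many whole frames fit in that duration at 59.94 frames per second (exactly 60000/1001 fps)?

1 h 17 min 31 s = 4651 s.
Frames = 4651 × 60000/1001 = 279060000/1001 ≈ 278781.2188.
Complete frames: 278781.

278781 frames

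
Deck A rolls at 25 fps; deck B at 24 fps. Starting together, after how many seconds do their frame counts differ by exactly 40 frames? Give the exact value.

The gap grows by |24 − 25| = 1 frame per second.
Time for a 40-frame gap: 40 ÷ (1) = 40 s.

40 seconds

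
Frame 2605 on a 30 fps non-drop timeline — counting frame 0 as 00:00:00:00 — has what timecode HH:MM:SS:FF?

2605 ÷ 30 = 86 full seconds, remainder 25 frames.
86 s = 0 h 1 min 26 s.
Timecode: 00:01:26:25.

00:01:26:25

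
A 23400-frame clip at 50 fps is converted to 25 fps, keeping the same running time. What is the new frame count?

11700 frames

Frames at target rate = 23400 × (25) / (50) = 11700.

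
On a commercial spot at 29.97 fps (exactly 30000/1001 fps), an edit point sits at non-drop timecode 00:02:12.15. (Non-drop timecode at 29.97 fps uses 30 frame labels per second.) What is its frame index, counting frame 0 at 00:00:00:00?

Total seconds to the label: (0 × 3600 + 2 × 60 + 12) = 132.
Frame index = 132 × 30 + 15 = 3975.

frame 3975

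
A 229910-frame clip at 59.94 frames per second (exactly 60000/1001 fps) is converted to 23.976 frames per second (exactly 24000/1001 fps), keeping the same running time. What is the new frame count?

91964 frames

Target frames = source frames × (target rate / source rate) = 229910 × (24000/1001)/(60000/1001) = 229910 × 2/5 = 91964.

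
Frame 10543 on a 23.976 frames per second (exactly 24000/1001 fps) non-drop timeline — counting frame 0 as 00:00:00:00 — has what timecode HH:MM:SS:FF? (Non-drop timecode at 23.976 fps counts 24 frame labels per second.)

00:07:19:07

10543 ÷ 24 = 439 full seconds, remainder 7 frames.
439 s = 0 h 7 min 19 s.
Timecode: 00:07:19:07.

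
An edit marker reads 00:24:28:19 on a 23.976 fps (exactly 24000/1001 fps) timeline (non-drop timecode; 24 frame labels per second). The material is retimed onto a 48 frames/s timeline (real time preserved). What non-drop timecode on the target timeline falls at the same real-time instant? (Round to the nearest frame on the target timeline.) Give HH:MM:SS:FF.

Source frame index: (0×3600 + 24×60 + 28) × 24 + 19 = 35251.
Real time: 35251 / (24000/1001) = 35286251/24000 s.
Target frame: (35286251/24000) × (48) = 35286251/500 ≈ 70572.502 → 70573.
At 48 labels/s: frame 70573 → 00:24:30:13.

00:24:30:13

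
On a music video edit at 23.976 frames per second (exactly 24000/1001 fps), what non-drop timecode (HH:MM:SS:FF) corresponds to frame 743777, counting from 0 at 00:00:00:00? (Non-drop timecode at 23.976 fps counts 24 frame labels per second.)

08:36:30:17

743777 ÷ 24 = 30990 full seconds, remainder 17 frames.
30990 s = 8 h 36 min 30 s.
Timecode: 08:36:30:17.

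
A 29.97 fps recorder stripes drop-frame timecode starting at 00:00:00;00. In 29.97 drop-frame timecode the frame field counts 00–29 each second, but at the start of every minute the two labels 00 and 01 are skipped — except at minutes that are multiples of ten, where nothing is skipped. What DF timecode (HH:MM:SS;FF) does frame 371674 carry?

03:26:41;16

Ten DF minutes hold 17982 frames, so frame 371674 lies in block 20 (frames 359640–377621) with 12034 frames into that block.
The block's first minute is 1800 frames and the rest 1798 each; 12034 frames reaches minute 6, so 20 × 18 + 6 × 2 = 372 labels have been skipped so far.
Adding those back, label number 371674 + 372 = 372046 at 30 labels/s is 12401 s + 16 f = 3 h 26 min 41 s frame 16, i.e. 03:26:41;16.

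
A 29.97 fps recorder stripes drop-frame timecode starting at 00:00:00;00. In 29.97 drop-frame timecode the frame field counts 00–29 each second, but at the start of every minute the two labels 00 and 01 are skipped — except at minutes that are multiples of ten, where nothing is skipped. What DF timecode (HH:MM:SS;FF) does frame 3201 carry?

00:01:46;23

Each 10-minute DF block holds 10 × 60 × 30 − 9 × 2 = 17982 frames. 3201 ÷ 17982 → 0 full blocks, remainder 3201.
Within the partial block the first minute is 1800 frames and each further minute 1798, so 1 further minute boundary passed. Total skipped labels = 18 × 0 + 2 × 1 = 2.
Non-drop label index = 3201 + 2 = 3203; at 30 labels/s that is 00:01:46:23, i.e. DF 00:01:46;23.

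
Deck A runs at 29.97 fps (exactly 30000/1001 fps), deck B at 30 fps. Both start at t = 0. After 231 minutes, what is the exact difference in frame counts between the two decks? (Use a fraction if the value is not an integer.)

231 min = 13860 s.
A emits 30000/1001 × 13860 = 5400000/13 frames; B emits 30 × 13860 = 415800.
Difference = 5400/13 frames (≈ 415.3846); B is ahead of A.

5400/13 frames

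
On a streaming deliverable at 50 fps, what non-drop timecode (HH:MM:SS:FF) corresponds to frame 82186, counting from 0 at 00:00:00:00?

82186 ÷ 50 = 1643 full seconds, remainder 36 frames.
1643 s = 0 h 27 min 23 s.
Timecode: 00:27:23:36.

00:27:23:36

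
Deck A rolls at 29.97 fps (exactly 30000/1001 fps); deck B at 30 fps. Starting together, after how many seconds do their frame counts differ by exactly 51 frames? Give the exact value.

1701.7 seconds

The gap grows by |30 − 30000/1001| = 30/1001 frames per second.
Time for a 51-frame gap: 51 ÷ (30/1001) = 1701.7 s.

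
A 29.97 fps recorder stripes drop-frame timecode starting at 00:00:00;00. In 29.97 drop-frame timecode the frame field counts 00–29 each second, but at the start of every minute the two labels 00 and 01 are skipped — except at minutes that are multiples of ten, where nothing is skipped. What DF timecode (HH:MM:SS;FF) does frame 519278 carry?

Each 10-minute DF block holds 10 × 60 × 30 − 9 × 2 = 17982 frames. 519278 ÷ 17982 → 28 full blocks, remainder 15782.
Within the partial block the first minute is 1800 frames and each further minute 1798, so 8 further minute boundaries passed. Total skipped labels = 18 × 28 + 2 × 8 = 520.
Non-drop label index = 519278 + 520 = 519798; at 30 labels/s that is 04:48:46:18, i.e. DF 04:48:46;18.

04:48:46;18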